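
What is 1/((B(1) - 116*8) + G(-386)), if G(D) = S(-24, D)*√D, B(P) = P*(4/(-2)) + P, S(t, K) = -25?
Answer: I/(-929*I + 25*√386) ≈ -0.00084126 + 0.00044479*I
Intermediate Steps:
B(P) = -P (B(P) = P*(4*(-½)) + P = P*(-2) + P = -2*P + P = -P)
G(D) = -25*√D
1/((B(1) - 116*8) + G(-386)) = 1/((-1*1 - 116*8) - 25*I*√386) = 1/((-1 - 928) - 25*I*√386) = 1/(-929 - 25*I*√386)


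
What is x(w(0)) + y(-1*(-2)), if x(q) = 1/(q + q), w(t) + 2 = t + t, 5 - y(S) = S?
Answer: 11/4 ≈ 2.7500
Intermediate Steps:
y(S) = 5 - S
w(t) = -2 + 2*t (w(t) = -2 + (t + t) = -2 + 2*t)
x(q) = 1/(2*q)
x(w(0)) + y(-1*(-2)) = 1/(2*(-2 + 2*0)) + (5 - (-1)*(-2)) = 1/(2*(-2 + 0)) + (5 - 1*2) = (1/2)/(-2) + (5 - 2) = (1/2)*(-1/2) + 3 = -1/4 + 3 = 11/4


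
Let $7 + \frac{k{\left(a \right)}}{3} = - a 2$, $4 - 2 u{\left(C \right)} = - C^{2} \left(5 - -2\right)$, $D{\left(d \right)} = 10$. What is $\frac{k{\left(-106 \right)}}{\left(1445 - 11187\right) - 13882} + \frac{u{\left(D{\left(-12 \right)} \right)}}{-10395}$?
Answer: $- \frac{1337143}{22324680} \approx -0.059895$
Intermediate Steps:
$u{\left(C \right)} = 2 + \frac{7 C^{2}}{2}$ ($u{\left(C \right)} = 2 - \frac{- C^{2} \left(5 - -2\right)}{2} = 2 - \frac{- C^{2} \left(5 + 2\right)}{2} = 2 - \frac{- C^{2} \cdot 7}{2} = 2 - \frac{\left(-7\right) C^{2}}{2} = 2 + \frac{7 C^{2}}{2}$)
$k{\left(a \right)} = -21 - 6 a$ ($k{\left(a \right)} = -21 + 3 - a 2 = -21 + 3 \left(- 2 a\right) = -21 - 6 a$)
$\frac{k{\left(-106 \right)}}{\left(1445 - 11187\right) - 13882} + \frac{u{\left(D{\left(-12 \right)} \right)}}{-10395} = \frac{-21 - -636}{\left(1445 - 11187\right) - 13882} + \frac{2 + \frac{7 \cdot 10^{2}}{2}}{-10395} = \frac{-21 + 636}{-9742 - 13882} + \left(2 + \frac{7}{2} \cdot 100\right) \left(- \frac{1}{10395}\right) = \frac{615}{-23624} + \left(2 + 350\right) \left(- \frac{1}{10395}\right) = 615 \left(- \frac{1}{23624}\right) + 352 \left(- \frac{1}{10395}\right) = - \frac{615}{23624} - \frac{32}{945} = - \frac{1337143}{22324680}$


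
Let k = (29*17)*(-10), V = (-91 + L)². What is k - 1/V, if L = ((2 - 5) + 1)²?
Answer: -37315171/7569 ≈ -4930.0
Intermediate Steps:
L = 4 (L = (-3 + 1)² = (-2)² = 4)
V = 7569 (V = (-91 + 4)² = (-87)² = 7569)
k = -4930 (k = 493*(-10) = -4930)
k - 1/V = -4930 - 1/7569 = -37315171/7569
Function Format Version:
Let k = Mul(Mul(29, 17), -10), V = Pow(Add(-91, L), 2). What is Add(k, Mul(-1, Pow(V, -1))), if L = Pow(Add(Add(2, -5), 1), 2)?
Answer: Rational(-37315171, 7569) ≈ -4930.0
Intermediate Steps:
L = 4 (L = Pow(Add(-3, 1), 2) = Pow(-2, 2) = 4)
V = 7569 (V = Pow(Add(-91, 4), 2) = Pow(-87, 2) = 7569)
k = -4930 (k = Mul(493, -10) = -4930)
Add(k, Mul(-1, Pow(V, -1))) = Add(-4930, Mul(-1, Pow(7569, -1))) = Add(-4930, Mul(-1, Rational(1, 7569))) = Add(-4930, Rational(-1, 7569)) = Rational(-37315171, 7569)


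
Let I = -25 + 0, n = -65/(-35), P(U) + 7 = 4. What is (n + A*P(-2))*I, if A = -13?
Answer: -7150/7 ≈ -1021.4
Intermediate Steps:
P(U) = -3 (P(U) = -7 + 4 = -3)
n = 13/7 (n = -65*(-1/35) = 13/7 ≈ 1.8571)
I = -25
(n + A*P(-2))*I = (13/7 - 13*(-3))*(-25) = (13/7 + 39)*(-25) = (286/7)*(-25) = -7150/7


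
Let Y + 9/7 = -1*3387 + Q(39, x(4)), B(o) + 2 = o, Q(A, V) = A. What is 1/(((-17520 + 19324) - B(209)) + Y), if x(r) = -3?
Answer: -7/12266 ≈ -0.00057068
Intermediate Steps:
B(o) = -2 + o
Y = -23445/7 (Y = -9/7 + (-1*3387 + 39) = -9/7 + (-3387 + 39) = -9/7 - 3348 = -23445/7 ≈ -3349.3)
1/(((-17520 + 19324) - B(209)) + Y) = 1/(((-17520 + 19324) - (-2 + 209)) - 23445/7) = 1/((1804 - 1*207) - 23445/7) = 1/((1804 - 207) - 23445/7) = 1/(1597 - 23445/7) = 1/(-12266/7) = -7/12266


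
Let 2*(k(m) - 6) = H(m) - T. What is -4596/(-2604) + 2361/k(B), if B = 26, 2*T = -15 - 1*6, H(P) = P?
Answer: 2086499/21049 ≈ 99.126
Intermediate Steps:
T = -21/2 (T = (-15 - 1*6)/2 = (-15 - 6)/2 = (½)*(-21) = -21/2 ≈ -10.500)
k(m) = 45/4 + m/2 (k(m) = 6 + (m - 1*(-21/2))/2 = 6 + (m + 21/2)/2 = 6 + (21/2 + m)/2 = 6 + (21/4 + m/2) = 45/4 + m/2)
-4596/(-2604) + 2361/k(B) = -4596/(-2604) + 2361/(45/4 + (½)*26) = -4596*(-1/2604) + 2361/(45/4 + 13) = 383/217 + 2361/(97/4) = 383/217 + 2361*(4/97) = 383/217 + 9444/97 = 2086499/21049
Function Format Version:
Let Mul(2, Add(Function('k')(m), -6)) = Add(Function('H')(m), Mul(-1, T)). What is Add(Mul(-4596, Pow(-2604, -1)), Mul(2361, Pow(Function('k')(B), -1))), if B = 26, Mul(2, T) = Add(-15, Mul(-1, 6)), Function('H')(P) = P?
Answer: Rational(2086499, 21049) ≈ 99.126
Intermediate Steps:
T = Rational(-21, 2) (T = Mul(Rational(1, 2), Add(-15, Mul(-1, 6))) = Mul(Rational(1, 2), Add(-15, -6)) = Mul(Rational(1, 2), -21) = Rational(-21, 2) ≈ -10.500)
Function('k')(m) = Add(Rational(45, 4), Mul(Rational(1, 2), m)) (Function('k')(m) = Add(6, Mul(Rational(1, 2), Add(m, Mul(-1, Rational(-21, 2))))) = Add(6, Mul(Rational(1, 2), Add(m, Rational(21, 2)))) = Add(6, Mul(Rational(1, 2), Add(Rational(21, 2), m))) = Add(6, Add(Rational(21, 4), Mul(Rational(1, 2), m))) = Add(Rational(45, 4), Mul(Rational(1, 2), m)))
Add(Mul(-4596, Pow(-2604, -1)), Mul(2361, Pow(Function('k')(B), -1))) = Add(Mul(-4596, Pow(-2604, -1)), Mul(2361, Pow(Add(Rational(45, 4), Mul(Rational(1, 2), 26)), -1))) = Add(Mul(-4596, Rational(-1, 2604)), Mul(2361, Pow(Add(Rational(45, 4), 13), -1))) = Add(Rational(383, 217), Mul(2361, Pow(Rational(97, 4), -1))) = Add(Rational(383, 217), Mul(2361, Rational(4, 97))) = Add(Rational(383, 217), Rational(9444, 97)) = Rational(2086499, 21049)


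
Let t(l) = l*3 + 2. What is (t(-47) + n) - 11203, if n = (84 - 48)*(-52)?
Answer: -13214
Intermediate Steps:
t(l) = 2 + 3*l (t(l) = 3*l + 2 = 2 + 3*l)
n = -1872 (n = 36*(-52) = -1872)
(t(-47) + n) - 11203 = ((2 + 3*(-47)) - 1872) - 11203 = ((2 - 141) - 1872) - 11203 = (-139 - 1872) - 11203 = -2011 - 11203 = -13214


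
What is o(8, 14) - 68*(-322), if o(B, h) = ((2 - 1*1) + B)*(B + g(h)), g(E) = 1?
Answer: 21977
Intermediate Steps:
o(B, h) = (1 + B)² (o(B, h) = ((2 - 1*1) + B)*(B + 1) = ((2 - 1) + B)*(1 + B) = (1 + B)*(1 + B) = (1 + B)²)
o(8, 14) - 68*(-322) = (1 + 8² + 2*8) - 68*(-322) = (1 + 64 + 16) + 21896 = 81 + 21896 = 21977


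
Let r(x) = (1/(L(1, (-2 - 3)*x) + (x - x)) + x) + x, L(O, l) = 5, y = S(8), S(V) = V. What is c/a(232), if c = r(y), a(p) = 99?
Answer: 9/55 ≈ 0.16364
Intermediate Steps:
y = 8
r(x) = ⅕ + 2*x (r(x) = (1/(5 + (x - x)) + x) + x = (1/(5 + 0) + x) + x = (1/5 + x) + x = (⅕ + x) + x = ⅕ + 2*x)
c = 81/5 (c = ⅕ + 2*8 = ⅕ + 16 = 81/5 ≈ 16.200)
c/a(232) = (81/5)/99 = (81/5)*(1/99) = 9/55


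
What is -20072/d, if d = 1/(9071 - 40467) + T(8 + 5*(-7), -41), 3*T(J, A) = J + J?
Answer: 630180512/565129 ≈ 1115.1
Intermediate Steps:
T(J, A) = 2*J/3 (T(J, A) = (J + J)/3 = (2*J)/3 = 2*J/3)
d = -565129/31396 (d = 1/(9071 - 40467) + 2*(8 + 5*(-7))/3 = 1/(-31396) + 2*(8 - 35)/3 = -1/31396 + (⅔)*(-27) = -1/31396 - 18 = -565129/31396 ≈ -18.000)
-20072/d = -20072/(-565129/31396) = -20072*(-31396/565129) = 630180512/565129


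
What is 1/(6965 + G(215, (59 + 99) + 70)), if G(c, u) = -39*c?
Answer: -1/1420 ≈ -0.00070423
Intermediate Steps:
1/(6965 + G(215, (59 + 99) + 70)) = 1/(6965 - 39*215) = 1/(6965 - 8385) = 1/(-1420) = -1/1420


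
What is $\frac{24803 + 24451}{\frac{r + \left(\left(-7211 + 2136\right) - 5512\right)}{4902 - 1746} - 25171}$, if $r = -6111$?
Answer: $- \frac{8635868}{4414243} \approx -1.9564$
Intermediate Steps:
$\frac{24803 + 24451}{\frac{r + \left(\left(-7211 + 2136\right) - 5512\right)}{4902 - 1746} - 25171} = \frac{24803 + 24451}{\frac{-6111 + \left(\left(-7211 + 2136\right) - 5512\right)}{4902 - 1746} - 25171} = \frac{49254}{\frac{-6111 - 10587}{3156} - 25171} = \frac{49254}{\left(-6111 - 10587\right) \frac{1}{3156} - 25171} = \frac{49254}{\left(-16698\right) \frac{1}{3156} - 25171} = \frac{49254}{- \frac{2783}{526} - 25171} = \frac{49254}{- \frac{13242729}{526}} = 49254 \left(- \frac{526}{13242729}\right) = - \frac{8635868}{4414243}$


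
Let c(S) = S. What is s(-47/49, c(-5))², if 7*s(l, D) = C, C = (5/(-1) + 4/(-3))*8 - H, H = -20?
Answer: 8464/441 ≈ 19.193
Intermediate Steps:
C = -92/3 (C = (5/(-1) + 4/(-3))*8 - 1*(-20) = (5*(-1) + 4*(-⅓))*8 + 20 = (-5 - 4/3)*8 + 20 = -19/3*8 + 20 = -152/3 + 20 = -92/3 ≈ -30.667)
s(l, D) = -92/21 (s(l, D) = (⅐)*(-92/3) = -92/21)
s(-47/49, c(-5))² = (-92/21)² = 8464/441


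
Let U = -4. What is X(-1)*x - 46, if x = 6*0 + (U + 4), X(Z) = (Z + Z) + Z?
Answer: -46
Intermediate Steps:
X(Z) = 3*Z (X(Z) = 2*Z + Z = 3*Z)
x = 0 (x = 6*0 + (-4 + 4) = 0 + 0 = 0)
X(-1)*x - 46 = (3*(-1))*0 - 46 = -3*0 - 46 = 0 - 46 = -46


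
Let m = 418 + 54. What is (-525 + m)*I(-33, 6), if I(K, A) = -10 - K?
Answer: -1219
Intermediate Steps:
m = 472
(-525 + m)*I(-33, 6) = (-525 + 472)*(-10 - 1*(-33)) = -53*(-10 + 33) = -53*23 = -1219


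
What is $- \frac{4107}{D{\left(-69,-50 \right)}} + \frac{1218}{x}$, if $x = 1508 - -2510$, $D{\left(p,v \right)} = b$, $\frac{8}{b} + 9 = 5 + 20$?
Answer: $- \frac{2357331}{287} \approx -8213.7$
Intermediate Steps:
$b = \frac{1}{2}$ ($b = \frac{8}{-9 + \left(5 + 20\right)} = \frac{8}{-9 + 25} = \frac{8}{16} = 8 \cdot \frac{1}{16} = \frac{1}{2} \approx 0.5$)
$D{\left(p,v \right)} = \frac{1}{2}$
$x = 4018$ ($x = 1508 + 2510 = 4018$)
$- \frac{4107}{D{\left(-69,-50 \right)}} + \frac{1218}{x} = - 4107 \frac{1}{\frac{1}{2}} + \frac{1218}{4018} = \left(-4107\right) 2 + 1218 \cdot \frac{1}{4018} = -8214 + \frac{87}{287} = - \frac{2357331}{287}$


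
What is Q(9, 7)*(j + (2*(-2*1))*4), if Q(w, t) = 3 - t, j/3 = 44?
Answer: -464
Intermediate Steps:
j = 132 (j = 3*44 = 132)
Q(9, 7)*(j + (2*(-2*1))*4) = (3 - 1*7)*(132 + (2*(-2*1))*4) = (3 - 7)*(132 + (2*(-2))*4) = -4*(132 - 4*4) = -4*(132 - 16) = -4*116 = -464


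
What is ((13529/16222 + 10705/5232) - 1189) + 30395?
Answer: 1239529999031/42436752 ≈ 29209.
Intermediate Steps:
((13529/16222 + 10705/5232) - 1189) + 30395 = (122220119/42436752 - 1189) + 30395 = -50335078009/42436752 + 30395 = 1239529999031/42436752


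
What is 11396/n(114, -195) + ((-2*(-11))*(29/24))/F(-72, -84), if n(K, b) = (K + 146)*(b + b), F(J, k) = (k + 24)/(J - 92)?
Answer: 11034661/152100 ≈ 72.549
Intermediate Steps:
F(J, k) = (24 + k)/(-92 + J)
n(K, b) = 2*b*(146 + K) (n(K, b) = (146 + K)*(2*b) = 2*b*(146 + K))
11396/n(114, -195) + ((-2*(-11))*(29/24))/F(-72, -84) = 11396/((2*(-195)*(146 + 114))) + ((-2*(-11))*(29/24))/(((24 - 84)/(-92 - 72))) = 11396/((2*(-195)*260)) + (22*(29*(1/24)))/((-60/(-164))) = 11396/(-101400) + (22*(29/24))/((-1/164*(-60))) = 11396*(-1/101400) + 319/(12*(15/41)) = -2849/25350 + (319/12)*(41/15) = -2849/25350 + 13079/180 = 11034661/152100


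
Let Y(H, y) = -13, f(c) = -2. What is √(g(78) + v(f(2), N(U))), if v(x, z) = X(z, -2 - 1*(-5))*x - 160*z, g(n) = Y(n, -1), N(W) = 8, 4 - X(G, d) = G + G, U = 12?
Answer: 3*I*√141 ≈ 35.623*I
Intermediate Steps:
X(G, d) = 4 - 2*G (X(G, d) = 4 - (G + G) = 4 - 2*G)
g(n) = -13
v(x, z) = -160*z + x*(4 - 2*z) (v(x, z) = (4 - 2*z)*x - 160*z = x*(4 - 2*z) - 160*z = -160*z + x*(4 - 2*z))
√(g(78) + v(f(2), N(U))) = √(-13 + (-160*8 - 2*(-2)*(-2 + 8))) = √(-13 + (-1280 - 2*(-2)*6)) = √(-13 + (-1280 + 24)) = √(-13 - 1256) = √(-1269) = 3*I*√141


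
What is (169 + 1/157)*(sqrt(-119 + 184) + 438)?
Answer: 11621892/157 + 26534*sqrt(65)/157 ≈ 75387.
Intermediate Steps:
(169 + 1/157)*(sqrt(-119 + 184) + 438) = (169 + 1/157)*(sqrt(65) + 438) = 26534*(438 + sqrt(65))/157 = 11621892/157 + 26534*sqrt(65)/157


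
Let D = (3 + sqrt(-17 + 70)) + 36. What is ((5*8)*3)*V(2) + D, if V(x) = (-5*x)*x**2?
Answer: -4761 + sqrt(53) ≈ -4753.7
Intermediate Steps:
V(x) = -5*x**3
D = 39 + sqrt(53) (D = (3 + sqrt(53)) + 36 = 39 + sqrt(53) ≈ 46.280)
((5*8)*3)*V(2) + D = ((5*8)*3)*(-5*2**3) + (39 + sqrt(53)) = (40*3)*(-5*8) + (39 + sqrt(53)) = 120*(-40) + (39 + sqrt(53)) = -4800 + (39 + sqrt(53)) = -4761 + sqrt(53)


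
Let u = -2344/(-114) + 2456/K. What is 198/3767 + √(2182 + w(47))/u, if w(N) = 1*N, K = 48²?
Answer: 198/3767 + 5472*√2229/118345 ≈ 2.2355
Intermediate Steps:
K = 2304
w(N) = N
u = 118345/5472 (u = -2344/(-114) + 2456/2304 = -2344*(-1/114) + 2456*(1/2304) = 1172/57 + 307/288 = 118345/5472 ≈ 21.627)
198/3767 + √(2182 + w(47))/u = 198/3767 + √(2182 + 47)/(118345/5472) = 198*(1/3767) + √2229*(5472/118345) = 198/3767 + 5472*√2229/118345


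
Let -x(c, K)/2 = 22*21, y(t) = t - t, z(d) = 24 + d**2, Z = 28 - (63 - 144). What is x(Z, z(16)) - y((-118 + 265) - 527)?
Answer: -924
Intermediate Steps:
Z = 109 (Z = 28 - 1*(-81) = 28 + 81 = 109)
y(t) = 0
x(c, K) = -924 (x(c, K) = -44*21 = -2*462 = -924)
x(Z, z(16)) - y((-118 + 265) - 527) = -924 - 1*0 = -924 + 0 = -924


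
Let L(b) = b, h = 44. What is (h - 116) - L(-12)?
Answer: -60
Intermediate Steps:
(h - 116) - L(-12) = (44 - 116) - 1*(-12) = -72 + 12 = -60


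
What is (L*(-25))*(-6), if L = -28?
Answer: -4200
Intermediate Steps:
(L*(-25))*(-6) = -28*(-25)*(-6) = 700*(-6) = -4200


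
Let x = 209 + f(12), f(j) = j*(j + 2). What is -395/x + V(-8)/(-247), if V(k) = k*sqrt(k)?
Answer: -395/377 + 16*I*sqrt(2)/247 ≈ -1.0477 + 0.091609*I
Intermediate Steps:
f(j) = j*(2 + j)
V(k) = k**(3/2)
x = 377 (x = 209 + 12*(2 + 12) = 209 + 12*14 = 209 + 168 = 377)
-395/x + V(-8)/(-247) = -395/377 + (-8)**(3/2)/(-247) = -395*1/377 - 16*I*sqrt(2)*(-1/247) = -395/377 + 16*I*sqrt(2)/247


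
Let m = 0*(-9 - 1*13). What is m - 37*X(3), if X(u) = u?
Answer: -111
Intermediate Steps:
m = 0 (m = 0*(-9 - 13) = 0*(-22) = 0)
m - 37*X(3) = 0 - 37*3 = 0 - 111 = -111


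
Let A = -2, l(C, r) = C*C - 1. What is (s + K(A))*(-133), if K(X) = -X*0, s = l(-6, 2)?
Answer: -4655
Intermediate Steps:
l(C, r) = -1 + C² (l(C, r) = C² - 1 = -1 + C²)
s = 35 (s = -1 + (-6)² = -1 + 36 = 35)
K(X) = 0 (K(X) = -1*0 = 0)
(s + K(A))*(-133) = (35 + 0)*(-133) = 35*(-133) = -4655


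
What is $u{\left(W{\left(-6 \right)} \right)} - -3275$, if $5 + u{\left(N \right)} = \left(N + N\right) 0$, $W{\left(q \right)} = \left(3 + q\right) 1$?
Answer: $3270$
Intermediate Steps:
$W{\left(q \right)} = 3 + q$
$u{\left(N \right)} = -5$ ($u{\left(N \right)} = -5 + \left(N + N\right) 0 = -5 + 2 N 0 = -5 + 0 = -5$)
$u{\left(W{\left(-6 \right)} \right)} - -3275 = -5 - -3275 = -5 + 3275 = 3270$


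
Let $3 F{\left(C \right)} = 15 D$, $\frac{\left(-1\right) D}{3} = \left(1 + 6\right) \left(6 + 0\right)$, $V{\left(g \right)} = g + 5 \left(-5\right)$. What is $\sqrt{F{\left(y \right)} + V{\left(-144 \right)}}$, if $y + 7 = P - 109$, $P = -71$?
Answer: $i \sqrt{799} \approx 28.267 i$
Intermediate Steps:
$V{\left(g \right)} = -25 + g$ ($V{\left(g \right)} = g - 25 = -25 + g$)
$D = -126$ ($D = - 3 \left(1 + 6\right) \left(6 + 0\right) = - 3 \cdot 7 \cdot 6 = \left(-3\right) 42 = -126$)
$y = -187$ ($y = -7 - 180 = -187$)
$F{\left(C \right)} = -630$ ($F{\left(C \right)} = \frac{15 \left(-126\right)}{3} = \frac{1}{3} \left(-1890\right) = -630$)
$\sqrt{F{\left(y \right)} + V{\left(-144 \right)}} = \sqrt{-630 - 169} = \sqrt{-799} = i \sqrt{799}$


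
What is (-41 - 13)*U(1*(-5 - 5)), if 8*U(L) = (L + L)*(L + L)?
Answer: -2700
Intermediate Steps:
U(L) = L**2/2 (U(L) = ((L + L)*(L + L))/8 = ((2*L)*(2*L))/8 = (4*L**2)/8 = L**2/2)
(-41 - 13)*U(1*(-5 - 5)) = (-41 - 13)*((1*(-5 - 5))**2/2) = -27*(1*(-10))**2 = -27*(-10)**2 = -27*100 = -54*50 = -2700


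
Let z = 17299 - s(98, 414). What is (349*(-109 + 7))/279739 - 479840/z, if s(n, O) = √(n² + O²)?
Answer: -2332690559013038/83662773861339 - 4798400*√1810/299074401 ≈ -28.565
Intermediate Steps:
s(n, O) = √(O² + n²)
z = 17299 - 10*√1810 (z = 17299 - √(414² + 98²) = 17299 - √(171396 + 9604) = 17299 - √181000 = 17299 - 10*√1810 ≈ 16874.)
(349*(-109 + 7))/279739 - 479840/z = (349*(-109 + 7))/279739 - 479840/(17299 - 10*√1810) = (349*(-102))*(1/279739) - 479840/(17299 - 10*√1810) = -35598*1/279739 - 479840/(17299 - 10*√1810) = -35598/279739 - 479840/(17299 - 10*√1810)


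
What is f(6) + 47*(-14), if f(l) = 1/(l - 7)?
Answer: -659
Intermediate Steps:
f(l) = 1/(-7 + l)
f(6) + 47*(-14) = 1/(-7 + 6) + 47*(-14) = 1/(-1) - 658 = -1 - 658 = -659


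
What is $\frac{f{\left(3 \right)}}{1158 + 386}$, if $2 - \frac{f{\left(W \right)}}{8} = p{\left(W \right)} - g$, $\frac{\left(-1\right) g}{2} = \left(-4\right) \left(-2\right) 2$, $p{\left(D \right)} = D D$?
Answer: $- \frac{39}{193} \approx -0.20207$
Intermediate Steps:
$p{\left(D \right)} = D^{2}$
$g = -32$ ($g = - 2 \left(-4\right) \left(-2\right) 2 = - 2 \cdot 8 \cdot 2 = \left(-2\right) 16 = -32$)
$f{\left(W \right)} = -240 - 8 W^{2}$ ($f{\left(W \right)} = 16 - 8 \left(W^{2} - -32\right) = 16 - 8 \left(W^{2} + 32\right) = 16 - 8 \left(32 + W^{2}\right) = 16 - \left(256 + 8 W^{2}\right) = -240 - 8 W^{2}$)
$\frac{f{\left(3 \right)}}{1158 + 386} = \frac{-240 - 8 \cdot 3^{2}}{1158 + 386} = \frac{-240 - 72}{1544} = \frac{1}{1544} \left(-312\right) = - \frac{39}{193}$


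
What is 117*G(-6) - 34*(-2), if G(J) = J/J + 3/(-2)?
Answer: 19/2 ≈ 9.5000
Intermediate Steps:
G(J) = -1/2 (G(J) = 1 + 3*(-1/2) = 1 - 3/2 = -1/2)
117*G(-6) - 34*(-2) = 117*(-1/2) - 34*(-2) = -117/2 + 68 = 19/2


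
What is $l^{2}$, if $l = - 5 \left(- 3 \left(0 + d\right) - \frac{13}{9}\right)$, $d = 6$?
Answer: $\frac{765625}{81} \approx 9452.2$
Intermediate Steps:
$l = \frac{875}{9}$ ($l = - 5 \left(- 3 \left(0 + 6\right) - \frac{13}{9}\right) = - 5 \left(\left(-3\right) 6 - \frac{13}{9}\right) = - 5 \left(-18 - \frac{13}{9}\right) = \left(-5\right) \left(- \frac{175}{9}\right) = \frac{875}{9} \approx 97.222$)
$l^{2} = \left(\frac{875}{9}\right)^{2} = \frac{765625}{81}$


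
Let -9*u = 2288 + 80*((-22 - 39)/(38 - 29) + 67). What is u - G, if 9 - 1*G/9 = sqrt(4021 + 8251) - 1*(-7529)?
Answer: 5418128/81 + 36*sqrt(767) ≈ 67888.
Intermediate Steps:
G = -67680 - 36*sqrt(767) (G = 81 - 9*(sqrt(4021 + 8251) - 1*(-7529)) = 81 - 9*(sqrt(12272) + 7529) = 81 - 9*(4*sqrt(767) + 7529) = 81 - 9*(7529 + 4*sqrt(767)) = 81 + (-67761 - 36*sqrt(767)) = -67680 - 36*sqrt(767) ≈ -68677.)
u = -63952/81 (u = -(2288 + 80*((-22 - 39)/(38 - 29) + 67))/9 = -(2288 + 80*(-61/9 + 67))/9 = -(2288 + 80*(542/9))/9 = -(2288 + 43360/9)/9 = -1/9*63952/9 = -63952/81 ≈ -789.53)
u - G = -63952/81 - (-67680 - 36*sqrt(767)) = -63952/81 + (67680 + 36*sqrt(767)) = 5418128/81 + 36*sqrt(767)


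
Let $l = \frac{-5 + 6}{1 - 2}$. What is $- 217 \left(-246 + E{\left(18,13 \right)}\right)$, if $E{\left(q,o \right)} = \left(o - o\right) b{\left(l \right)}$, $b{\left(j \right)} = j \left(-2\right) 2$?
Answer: $53382$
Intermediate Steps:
$l = -1$ ($l = 1 \frac{1}{-1} = 1 \left(-1\right) = -1$)
$b{\left(j \right)} = - 4 j$ ($b{\left(j \right)} = - 2 j 2 = - 4 j$)
$E{\left(q,o \right)} = 0$ ($E{\left(q,o \right)} = \left(o - o\right) \left(\left(-4\right) \left(-1\right)\right) = 0 \cdot 4 = 0$)
$- 217 \left(-246 + E{\left(18,13 \right)}\right) = - 217 \left(-246 + 0\right) = \left(-217\right) \left(-246\right) = 53382$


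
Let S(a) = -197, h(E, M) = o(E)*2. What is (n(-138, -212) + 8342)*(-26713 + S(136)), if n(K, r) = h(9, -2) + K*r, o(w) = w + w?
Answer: -1012730940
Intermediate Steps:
o(w) = 2*w
h(E, M) = 4*E (h(E, M) = (2*E)*2 = 4*E)
n(K, r) = 36 + K*r (n(K, r) = 4*9 + K*r = 36 + K*r)
(n(-138, -212) + 8342)*(-26713 + S(136)) = ((36 - 138*(-212)) + 8342)*(-26713 - 197) = ((36 + 29256) + 8342)*(-26910) = (29292 + 8342)*(-26910) = 37634*(-26910) = -1012730940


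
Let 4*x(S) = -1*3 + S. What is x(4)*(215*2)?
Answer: 215/2 ≈ 107.50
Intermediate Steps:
x(S) = -3/4 + S/4 (x(S) = (-1*3 + S)/4 = (-3 + S)/4 = -3/4 + S/4)
x(4)*(215*2) = (-3/4 + (1/4)*4)*(215*2) = (-3/4 + 1)*430 = (1/4)*430 = 215/2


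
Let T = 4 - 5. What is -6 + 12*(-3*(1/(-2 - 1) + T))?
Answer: 42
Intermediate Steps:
T = -1
-6 + 12*(-3*(1/(-2 - 1) + T)) = -6 + 12*(-3*(1/(-2 - 1) - 1)) = -6 + 12*(-3*(1/(-3) - 1)) = -6 + 12*(-3*(-1/3 - 1)) = -6 + 12*(-3*(-4/3)) = -6 + 12*4 = -6 + 48 = 42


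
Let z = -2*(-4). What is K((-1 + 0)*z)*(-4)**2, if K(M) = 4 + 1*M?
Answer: -64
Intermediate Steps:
z = 8
K(M) = 4 + M
K((-1 + 0)*z)*(-4)**2 = (4 + (-1 + 0)*8)*(-4)**2 = (4 - 1*8)*16 = (4 - 8)*16 = -4*16 = -64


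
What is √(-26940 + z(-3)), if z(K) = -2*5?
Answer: 35*I*√22 ≈ 164.16*I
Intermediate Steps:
z(K) = -10
√(-26940 + z(-3)) = √(-26940 - 10) = √(-26950) = 35*I*√22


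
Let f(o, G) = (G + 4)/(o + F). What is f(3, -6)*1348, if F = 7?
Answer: -1348/5 ≈ -269.60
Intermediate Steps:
f(o, G) = (4 + G)/(7 + o) (f(o, G) = (G + 4)/(o + 7) = (4 + G)/(7 + o))
f(3, -6)*1348 = ((4 - 6)/(7 + 3))*1348 = (-2/10)*1348 = ((1/10)*(-2))*1348 = -1/5*1348 = -1348/5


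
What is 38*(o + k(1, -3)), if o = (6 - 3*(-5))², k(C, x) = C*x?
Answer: 16644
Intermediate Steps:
o = 441 (o = (6 + 15)² = 21² = 441)
38*(o + k(1, -3)) = 38*(441 + 1*(-3)) = 38*(441 - 3) = 38*438 = 16644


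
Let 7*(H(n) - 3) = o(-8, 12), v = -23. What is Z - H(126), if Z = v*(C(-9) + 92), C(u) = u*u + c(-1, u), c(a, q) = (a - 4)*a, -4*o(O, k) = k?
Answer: -28676/7 ≈ -4096.6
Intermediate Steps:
o(O, k) = -k/4
H(n) = 18/7 (H(n) = 3 + (-¼*12)/7 = 3 + (⅐)*(-3) = 3 - 3/7 = 18/7)
c(a, q) = a*(-4 + a) (c(a, q) = (-4 + a)*a = a*(-4 + a))
C(u) = 5 + u² (C(u) = u*u - (-4 - 1) = u² - 1*(-5) = u² + 5 = 5 + u²)
Z = -4094 (Z = -23*((5 + (-9)²) + 92) = -23*((5 + 81) + 92) = -23*(86 + 92) = -23*178 = -4094)
Z - H(126) = -4094 - 1*18/7 = -4094 - 18/7 = -28676/7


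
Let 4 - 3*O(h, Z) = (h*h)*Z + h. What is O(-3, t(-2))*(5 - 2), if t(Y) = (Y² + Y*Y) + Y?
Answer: -47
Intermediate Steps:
t(Y) = Y + 2*Y² (t(Y) = (Y² + Y²) + Y = 2*Y² + Y = Y + 2*Y²)
O(h, Z) = 4/3 - h/3 - Z*h²/3 (O(h, Z) = 4/3 - ((h*h)*Z + h)/3 = 4/3 - (h²*Z + h)/3 = 4/3 - (Z*h² + h)/3 = 4/3 - (h + Z*h²)/3 = 4/3 + (-h/3 - Z*h²/3) = 4/3 - h/3 - Z*h²/3)
O(-3, t(-2))*(5 - 2) = (4/3 - ⅓*(-3) - ⅓*(-2*(1 + 2*(-2)))*(-3)²)*(5 - 2) = (4/3 + 1 - ⅓*(-2*(1 - 4))*9)*3 = (4/3 + 1 - ⅓*(-2*(-3))*9)*3 = (4/3 + 1 - ⅓*6*9)*3 = (4/3 + 1 - 18)*3 = -47/3*3 = -47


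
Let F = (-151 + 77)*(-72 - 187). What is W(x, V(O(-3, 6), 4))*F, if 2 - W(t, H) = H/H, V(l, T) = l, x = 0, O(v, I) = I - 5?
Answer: 19166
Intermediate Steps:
O(v, I) = -5 + I
F = 19166 (F = -74*(-259) = 19166)
W(t, H) = 1 (W(t, H) = 2 - H/H = 2 - 1*1 = 2 - 1 = 1)
W(x, V(O(-3, 6), 4))*F = 1*19166 = 19166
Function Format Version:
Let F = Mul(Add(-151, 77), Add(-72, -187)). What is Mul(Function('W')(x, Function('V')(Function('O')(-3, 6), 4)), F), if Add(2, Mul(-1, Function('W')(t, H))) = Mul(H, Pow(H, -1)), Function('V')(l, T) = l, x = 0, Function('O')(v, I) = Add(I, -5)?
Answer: 19166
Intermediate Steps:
Function('O')(v, I) = Add(-5, I)
F = 19166 (F = Mul(-74, -259) = 19166)
Function('W')(t, H) = 1 (Function('W')(t, H) = Add(2, Mul(-1, Mul(H, Pow(H, -1)))) = Add(2, Mul(-1, 1)) = Add(2, -1) = 1)
Mul(Function('W')(x, Function('V')(Function('O')(-3, 6), 4)), F) = Mul(1, 19166) = 19166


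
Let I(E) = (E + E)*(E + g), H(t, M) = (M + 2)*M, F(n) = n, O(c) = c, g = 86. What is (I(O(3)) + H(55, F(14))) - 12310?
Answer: -11552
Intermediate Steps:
H(t, M) = M*(2 + M) (H(t, M) = (2 + M)*M = M*(2 + M))
I(E) = 2*E*(86 + E) (I(E) = (E + E)*(E + 86) = (2*E)*(86 + E) = 2*E*(86 + E))
(I(O(3)) + H(55, F(14))) - 12310 = (2*3*(86 + 3) + 14*(2 + 14)) - 12310 = (2*3*89 + 14*16) - 12310 = (534 + 224) - 12310 = 758 - 12310 = -11552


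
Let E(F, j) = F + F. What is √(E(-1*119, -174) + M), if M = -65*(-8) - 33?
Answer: √249 ≈ 15.780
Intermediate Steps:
E(F, j) = 2*F
M = 487 (M = 520 - 33 = 487)
√(E(-1*119, -174) + M) = √(2*(-1*119) + 487) = √(2*(-119) + 487) = √(-238 + 487) = √249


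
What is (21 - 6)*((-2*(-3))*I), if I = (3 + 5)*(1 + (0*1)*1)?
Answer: 720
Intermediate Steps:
I = 8 (I = 8*(1 + 0*1) = 8*(1 + 0) = 8*1 = 8)
(21 - 6)*((-2*(-3))*I) = (21 - 6)*(-2*(-3)*8) = 15*(6*8) = 15*48 = 720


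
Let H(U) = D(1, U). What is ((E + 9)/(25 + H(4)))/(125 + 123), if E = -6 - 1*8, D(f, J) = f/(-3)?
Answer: -15/18352 ≈ -0.00081735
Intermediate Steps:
D(f, J) = -f/3 (D(f, J) = f*(-1/3) = -f/3)
H(U) = -1/3 (H(U) = -1/3*1 = -1/3)
E = -14 (E = -6 - 8 = -14)
((E + 9)/(25 + H(4)))/(125 + 123) = ((-14 + 9)/(25 - 1/3))/(125 + 123) = (-5/74/3)/248 = (-5*3/74)/248 = (1/248)*(-15/74) = -15/18352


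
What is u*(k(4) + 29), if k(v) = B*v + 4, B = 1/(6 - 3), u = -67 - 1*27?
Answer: -9682/3 ≈ -3227.3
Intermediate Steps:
u = -94 (u = -67 - 27 = -94)
B = ⅓ (B = 1/3 = ⅓ ≈ 0.33333)
k(v) = 4 + v/3 (k(v) = v/3 + 4 = 4 + v/3)
u*(k(4) + 29) = -94*((4 + (⅓)*4) + 29) = -94*((4 + 4/3) + 29) = -94*(16/3 + 29) = -94*103/3 = -9682/3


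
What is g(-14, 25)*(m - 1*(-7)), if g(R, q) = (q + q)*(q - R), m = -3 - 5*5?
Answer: -40950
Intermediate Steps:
m = -28 (m = -3 - 25 = -28)
g(R, q) = 2*q*(q - R) (g(R, q) = (2*q)*(q - R) = 2*q*(q - R))
g(-14, 25)*(m - 1*(-7)) = (2*25*(25 - 1*(-14)))*(-28 - 1*(-7)) = (2*25*(25 + 14))*(-28 + 7) = (2*25*39)*(-21) = 1950*(-21) = -40950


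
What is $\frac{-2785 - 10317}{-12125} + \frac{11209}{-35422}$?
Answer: $\frac{328189919}{429491750} \approx 0.76414$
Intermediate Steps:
$\frac{-2785 - 10317}{-12125} + \frac{11209}{-35422} = \left(-13102\right) \left(- \frac{1}{12125}\right) + 11209 \left(- \frac{1}{35422}\right) = \frac{13102}{12125} - \frac{11209}{35422} = \frac{328189919}{429491750}$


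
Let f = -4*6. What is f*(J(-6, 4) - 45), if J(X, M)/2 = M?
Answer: 888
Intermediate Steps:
J(X, M) = 2*M
f = -24
f*(J(-6, 4) - 45) = -24*(2*4 - 45) = -24*(8 - 45) = -24*(-37) = 888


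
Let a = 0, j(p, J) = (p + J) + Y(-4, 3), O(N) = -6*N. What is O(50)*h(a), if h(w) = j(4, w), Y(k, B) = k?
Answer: 0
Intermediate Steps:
j(p, J) = -4 + J + p (j(p, J) = (p + J) - 4 = (J + p) - 4 = -4 + J + p)
h(w) = w (h(w) = -4 + w + 4 = w)
O(50)*h(a) = -6*50*0 = -300*0 = 0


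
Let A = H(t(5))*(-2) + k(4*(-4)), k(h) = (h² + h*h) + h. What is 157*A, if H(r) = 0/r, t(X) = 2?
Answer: 77872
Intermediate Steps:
H(r) = 0
k(h) = h + 2*h² (k(h) = (h² + h²) + h = 2*h² + h = h + 2*h²)
A = 496 (A = 0*(-2) + (4*(-4))*(1 + 2*(4*(-4))) = 0 - 16*(1 + 2*(-16)) = 0 - 16*(1 - 32) = 0 - 16*(-31) = 0 + 496 = 496)
157*A = 157*496 = 77872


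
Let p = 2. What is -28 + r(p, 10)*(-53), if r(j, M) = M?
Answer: -558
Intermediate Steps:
-28 + r(p, 10)*(-53) = -28 + 10*(-53) = -28 - 530 = -558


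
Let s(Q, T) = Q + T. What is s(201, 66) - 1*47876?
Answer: -47609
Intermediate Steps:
s(201, 66) - 1*47876 = (201 + 66) - 1*47876 = 267 - 47876 = -47609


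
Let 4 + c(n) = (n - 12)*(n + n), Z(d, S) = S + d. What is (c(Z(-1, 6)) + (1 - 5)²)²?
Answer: 3364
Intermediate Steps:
c(n) = -4 + 2*n*(-12 + n) (c(n) = -4 + (n - 12)*(n + n) = -4 + (-12 + n)*(2*n) = -4 + 2*n*(-12 + n))
(c(Z(-1, 6)) + (1 - 5)²)² = ((-4 - 24*(6 - 1) + 2*(6 - 1)²) + (1 - 5)²)² = ((-4 - 24*5 + 2*5²) + (-4)²)² = ((-4 - 120 + 2*25) + 16)² = ((-4 - 120 + 50) + 16)² = (-74 + 16)² = (-58)² = 3364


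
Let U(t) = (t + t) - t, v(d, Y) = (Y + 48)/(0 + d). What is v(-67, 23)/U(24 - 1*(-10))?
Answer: -71/2278 ≈ -0.031168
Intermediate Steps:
v(d, Y) = (48 + Y)/d
U(t) = t (U(t) = 2*t - t = t)
v(-67, 23)/U(24 - 1*(-10)) = ((48 + 23)/(-67))/(24 - 1*(-10)) = (-1/67*71)/(24 + 10) = -71/67/34 = -71/67*1/34 = -71/2278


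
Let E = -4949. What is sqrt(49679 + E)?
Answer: 3*sqrt(4970) ≈ 211.49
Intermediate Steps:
sqrt(49679 + E) = sqrt(49679 - 4949) = sqrt(44730) = 3*sqrt(4970)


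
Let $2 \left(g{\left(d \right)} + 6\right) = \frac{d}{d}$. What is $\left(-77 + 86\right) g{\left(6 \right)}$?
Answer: $- \frac{99}{2} \approx -49.5$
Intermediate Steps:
$g{\left(d \right)} = - \frac{11}{2}$ ($g{\left(d \right)} = -6 + \frac{d \frac{1}{d}}{2} = -6 + \frac{1}{2} \cdot 1 = -6 + \frac{1}{2} = - \frac{11}{2}$)
$\left(-77 + 86\right) g{\left(6 \right)} = \left(-77 + 86\right) \left(- \frac{11}{2}\right) = 9 \left(- \frac{11}{2}\right) = - \frac{99}{2}$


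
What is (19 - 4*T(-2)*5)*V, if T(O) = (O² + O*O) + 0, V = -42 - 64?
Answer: 14946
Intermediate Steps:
V = -106
T(O) = 2*O² (T(O) = (O² + O²) + 0 = 2*O² + 0 = 2*O²)
(19 - 4*T(-2)*5)*V = (19 - 4*(2*(-2)²)*5)*(-106) = (19 - 4*(2*4)*5)*(-106) = (19 - 4*8*5)*(-106) = (19 - 32*5)*(-106) = (19 - 1*160)*(-106) = (19 - 160)*(-106) = -141*(-106) = 14946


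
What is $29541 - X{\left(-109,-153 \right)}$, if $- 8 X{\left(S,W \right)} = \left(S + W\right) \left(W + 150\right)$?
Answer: $\frac{118557}{4} \approx 29639.0$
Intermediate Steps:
$X{\left(S,W \right)} = - \frac{\left(150 + W\right) \left(S + W\right)}{8}$ ($X{\left(S,W \right)} = - \frac{\left(S + W\right) \left(W + 150\right)}{8} = - \frac{\left(S + W\right) \left(150 + W\right)}{8} = - \frac{\left(150 + W\right) \left(S + W\right)}{8}$)
$29541 - X{\left(-109,-153 \right)} = 29541 - \left(\left(- \frac{75}{4}\right) \left(-109\right) - - \frac{11475}{4} - \frac{\left(-153\right)^{2}}{8} - \left(- \frac{109}{8}\right) \left(-153\right)\right) = 29541 - \left(\frac{8175}{4} + \frac{11475}{4} - \frac{23409}{8} - \frac{16677}{8}\right) = 29541 - - \frac{393}{4} = 29541 + \frac{393}{4} = \frac{118557}{4}$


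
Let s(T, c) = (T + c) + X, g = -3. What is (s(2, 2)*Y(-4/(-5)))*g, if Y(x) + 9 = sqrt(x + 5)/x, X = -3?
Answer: 27 - 3*sqrt(145)/4 ≈ 17.969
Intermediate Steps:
s(T, c) = -3 + T + c (s(T, c) = (T + c) - 3 = -3 + T + c)
Y(x) = -9 + sqrt(5 + x)/x (Y(x) = -9 + sqrt(x + 5)/x = -9 + sqrt(5 + x)/x)
(s(2, 2)*Y(-4/(-5)))*g = ((-3 + 2 + 2)*(-9 + sqrt(5 - 4/(-5))/((-4/(-5)))))*(-3) = (1*(-9 + sqrt(5 - 4*(-1/5))/((-4*(-1/5)))))*(-3) = (1*(-9 + sqrt(5 + 4/5)/(4/5)))*(-3) = (1*(-9 + 5*sqrt(29/5)/4))*(-3) = (1*(-9 + 5*(sqrt(145)/5)/4))*(-3) = (1*(-9 + sqrt(145)/4))*(-3) = (-9 + sqrt(145)/4)*(-3) = 27 - 3*sqrt(145)/4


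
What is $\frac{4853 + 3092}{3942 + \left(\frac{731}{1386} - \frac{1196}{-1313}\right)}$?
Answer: $\frac{222437754}{110405231} \approx 2.0147$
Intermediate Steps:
$\frac{4853 + 3092}{3942 + \left(\frac{731}{1386} - \frac{1196}{-1313}\right)} = \frac{7945}{3942 + \left(731 \cdot \frac{1}{1386} - - \frac{92}{101}\right)} = \frac{7945}{3942 + \left(\frac{731}{1386} + \frac{92}{101}\right)} = \frac{7945}{3942 + \frac{201343}{139986}} = \frac{7945}{\frac{552026155}{139986}} = 7945 \cdot \frac{139986}{552026155} = \frac{222437754}{110405231}$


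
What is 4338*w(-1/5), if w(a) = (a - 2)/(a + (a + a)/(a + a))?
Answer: -23859/2 ≈ -11930.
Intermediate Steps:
w(a) = (-2 + a)/(1 + a) (w(a) = (-2 + a)/(a + (2*a)/((2*a))) = (-2 + a)/(a + (2*a)*(1/(2*a))) = (-2 + a)/(a + 1) = (-2 + a)/(1 + a))
4338*w(-1/5) = 4338*((-2 - 1/5)/(1 - 1/5)) = 4338*((-2 - 1*⅕)/(1 - 1*⅕)) = 4338*((-2 - ⅕)/(1 - ⅕)) = 4338*(-11/5/(⅘)) = 4338*((5/4)*(-11/5)) = 4338*(-11/4) = -23859/2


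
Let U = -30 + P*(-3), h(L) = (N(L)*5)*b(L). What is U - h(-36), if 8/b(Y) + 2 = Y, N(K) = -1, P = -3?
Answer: -419/19 ≈ -22.053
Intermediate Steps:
b(Y) = 8/(-2 + Y)
h(L) = -40/(-2 + L) (h(L) = (-1*5)*(8/(-2 + L)) = -40/(-2 + L))
U = -21 (U = -30 - 3*(-3) = -30 + 9 = -21)
U - h(-36) = -21 - (-40)/(-2 - 36) = -21 - (-40)/(-38) = -21 - (-40)*(-1)/38 = -21 - 1*20/19 = -21 - 20/19 = -419/19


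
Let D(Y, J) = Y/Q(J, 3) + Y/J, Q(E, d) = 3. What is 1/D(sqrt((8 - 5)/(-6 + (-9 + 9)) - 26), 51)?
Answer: -17*I*sqrt(106)/318 ≈ -0.5504*I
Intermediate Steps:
D(Y, J) = Y/3 + Y/J
1/D(sqrt((8 - 5)/(-6 + (-9 + 9)) - 26), 51) = 1/(sqrt((8 - 5)/(-6 + (-9 + 9)) - 26)/3 + sqrt((8 - 5)/(-6 + (-9 + 9)) - 26)/51) = 1/(sqrt(3/(-6 + 0) - 26)/3 + sqrt(3/(-6 + 0) - 26)*(1/51)) = 1/(sqrt(3/(-6) - 26)/3 + sqrt(3/(-6) - 26)*(1/51)) = 1/(sqrt(3*(-1/6) - 26)/3 + sqrt(3*(-1/6) - 26)*(1/51)) = 1/(sqrt(-1/2 - 26)/3 + sqrt(-1/2 - 26)*(1/51)) = 1/(sqrt(-53/2)/3 + sqrt(-53/2)*(1/51)) = 1/((I*sqrt(106)/2)/3 + (I*sqrt(106)/2)*(1/51)) = 1/(I*sqrt(106)/6 + I*sqrt(106)/102) = 1/(3*I*sqrt(106)/17) = -17*I*sqrt(106)/318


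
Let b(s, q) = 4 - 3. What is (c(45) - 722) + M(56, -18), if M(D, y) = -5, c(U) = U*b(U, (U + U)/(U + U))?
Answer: -682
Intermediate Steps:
b(s, q) = 1
c(U) = U (c(U) = U*1 = U)
(c(45) - 722) + M(56, -18) = (45 - 722) - 5 = -677 - 5 = -682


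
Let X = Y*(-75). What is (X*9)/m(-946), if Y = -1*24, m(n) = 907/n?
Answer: -15325200/907 ≈ -16897.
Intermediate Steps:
Y = -24
X = 1800 (X = -24*(-75) = 1800)
(X*9)/m(-946) = (1800*9)/((907/(-946))) = 16200/((907*(-1/946))) = 16200/(-907/946) = 16200*(-946/907) = -15325200/907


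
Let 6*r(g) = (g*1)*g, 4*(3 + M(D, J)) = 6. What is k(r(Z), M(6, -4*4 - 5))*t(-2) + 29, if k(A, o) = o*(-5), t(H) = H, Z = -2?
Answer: 14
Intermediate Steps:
M(D, J) = -3/2 (M(D, J) = -3 + (¼)*6 = -3 + 3/2 = -3/2)
r(g) = g²/6 (r(g) = ((g*1)*g)/6 = (g*g)/6 = g²/6)
k(A, o) = -5*o
k(r(Z), M(6, -4*4 - 5))*t(-2) + 29 = -5*(-3/2)*(-2) + 29 = (15/2)*(-2) + 29 = -15 + 29 = 14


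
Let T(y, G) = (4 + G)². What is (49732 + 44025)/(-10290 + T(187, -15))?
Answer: -93757/10169 ≈ -9.2199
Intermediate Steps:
(49732 + 44025)/(-10290 + T(187, -15)) = (49732 + 44025)/(-10290 + (4 - 15)²) = 93757/(-10290 + (-11)²) = 93757/(-10290 + 121) = 93757/(-10169) = 93757*(-1/10169) = -93757/10169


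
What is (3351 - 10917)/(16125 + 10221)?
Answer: -1261/4391 ≈ -0.28718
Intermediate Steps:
(3351 - 10917)/(16125 + 10221) = -7566/26346 = -7566*1/26346 = -1261/4391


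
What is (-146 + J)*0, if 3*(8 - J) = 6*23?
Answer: 0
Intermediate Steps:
J = -38 (J = 8 - 2*23 = 8 - ⅓*138 = 8 - 46 = -38)
(-146 + J)*0 = (-146 - 38)*0 = -184*0 = 0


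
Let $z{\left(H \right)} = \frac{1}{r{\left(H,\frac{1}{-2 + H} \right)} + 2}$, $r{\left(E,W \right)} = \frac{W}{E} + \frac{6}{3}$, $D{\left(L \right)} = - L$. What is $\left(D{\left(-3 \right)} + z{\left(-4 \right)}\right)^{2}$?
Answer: $\frac{99225}{9409} \approx 10.546$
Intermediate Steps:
$r{\left(E,W \right)} = 2 + \frac{W}{E}$ ($r{\left(E,W \right)} = \frac{W}{E} + 6 \cdot \frac{1}{3} = \frac{W}{E} + 2 = 2 + \frac{W}{E}$)
$z{\left(H \right)} = \frac{1}{4 + \frac{1}{H \left(-2 + H\right)}}$ ($z{\left(H \right)} = \frac{1}{\left(2 + \frac{1}{\left(-2 + H\right) H}\right) + 2} = \frac{1}{\left(2 + \frac{1}{H \left(-2 + H\right)}\right) + 2} = \frac{1}{4 + \frac{1}{H \left(-2 + H\right)}}$)
$\left(D{\left(-3 \right)} + z{\left(-4 \right)}\right)^{2} = \left(\left(-1\right) \left(-3\right) - \frac{4 \left(-2 - 4\right)}{1 + 4 \left(-4\right) \left(-2 - 4\right)}\right)^{2} = \left(3 - 4 \frac{1}{1 + 4 \left(-4\right) \left(-6\right)} \left(-6\right)\right)^{2} = \left(3 - 4 \frac{1}{1 + 96} \left(-6\right)\right)^{2} = \left(3 - 4 \cdot \frac{1}{97} \left(-6\right)\right)^{2} = \left(3 - \frac{4}{97} \left(-6\right)\right)^{2} = \left(3 + \frac{24}{97}\right)^{2} = \left(\frac{315}{97}\right)^{2} = \frac{99225}{9409}$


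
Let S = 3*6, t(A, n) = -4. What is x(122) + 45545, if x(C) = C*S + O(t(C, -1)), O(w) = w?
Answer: 47737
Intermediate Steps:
S = 18
x(C) = -4 + 18*C (x(C) = C*18 - 4 = 18*C - 4 = -4 + 18*C)
x(122) + 45545 = (-4 + 18*122) + 45545 = (-4 + 2196) + 45545 = 2192 + 45545 = 47737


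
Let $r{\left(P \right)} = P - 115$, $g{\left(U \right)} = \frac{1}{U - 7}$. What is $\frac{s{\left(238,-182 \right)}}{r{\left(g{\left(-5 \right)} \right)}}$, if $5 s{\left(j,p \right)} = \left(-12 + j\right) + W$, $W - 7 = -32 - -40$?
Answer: $- \frac{2892}{6905} \approx -0.41883$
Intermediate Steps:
$g{\left(U \right)} = \frac{1}{-7 + U}$
$W = 15$ ($W = 7 - -8 = 7 + \left(-32 + 40\right) = 7 + 8 = 15$)
$s{\left(j,p \right)} = \frac{3}{5} + \frac{j}{5}$ ($s{\left(j,p \right)} = \frac{\left(-12 + j\right) + 15}{5} = \frac{3 + j}{5} = \frac{3}{5} + \frac{j}{5}$)
$r{\left(P \right)} = -115 + P$
$\frac{s{\left(238,-182 \right)}}{r{\left(g{\left(-5 \right)} \right)}} = \frac{\frac{3}{5} + \frac{1}{5} \cdot 238}{-115 + \frac{1}{-7 - 5}} = \frac{\frac{3}{5} + \frac{238}{5}}{-115 + \frac{1}{-12}} = \frac{241}{5 \left(-115 - \frac{1}{12}\right)} = \frac{241}{5 \left(- \frac{1381}{12}\right)} = \frac{241}{5} \left(- \frac{12}{1381}\right) = - \frac{2892}{6905}$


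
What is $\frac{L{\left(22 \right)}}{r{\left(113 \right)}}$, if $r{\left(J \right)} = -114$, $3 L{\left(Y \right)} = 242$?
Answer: $- \frac{121}{171} \approx -0.7076$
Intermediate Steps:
$L{\left(Y \right)} = \frac{242}{3}$ ($L{\left(Y \right)} = \frac{1}{3} \cdot 242 = \frac{242}{3}$)
$\frac{L{\left(22 \right)}}{r{\left(113 \right)}} = \frac{242}{3 \left(-114\right)} = \frac{242}{3} \left(- \frac{1}{114}\right) = - \frac{121}{171}$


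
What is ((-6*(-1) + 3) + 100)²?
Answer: 11881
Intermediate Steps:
((-6*(-1) + 3) + 100)² = ((6 + 3) + 100)² = (9 + 100)² = 109² = 11881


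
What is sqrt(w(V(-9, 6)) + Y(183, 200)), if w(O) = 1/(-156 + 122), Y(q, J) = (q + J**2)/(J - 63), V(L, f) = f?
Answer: sqrt(6363223930)/4658 ≈ 17.125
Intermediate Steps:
Y(q, J) = (q + J**2)/(-63 + J)
w(O) = -1/34 (w(O) = 1/(-34) = -1/34)
sqrt(w(V(-9, 6)) + Y(183, 200)) = sqrt(-1/34 + (183 + 200**2)/(-63 + 200)) = sqrt(-1/34 + (183 + 40000)/137) = sqrt(-1/34 + (1/137)*40183) = sqrt(-1/34 + 40183/137) = sqrt(1366085/4658) = sqrt(6363223930)/4658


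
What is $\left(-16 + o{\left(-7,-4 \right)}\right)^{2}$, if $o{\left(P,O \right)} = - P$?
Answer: $81$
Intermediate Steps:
$\left(-16 + o{\left(-7,-4 \right)}\right)^{2} = \left(-16 - -7\right)^{2} = \left(-16 + 7\right)^{2} = \left(-9\right)^{2} = 81$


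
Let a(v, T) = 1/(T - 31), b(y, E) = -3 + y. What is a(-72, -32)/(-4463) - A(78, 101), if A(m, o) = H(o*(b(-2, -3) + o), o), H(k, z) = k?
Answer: -2726214623/281169 ≈ -9696.0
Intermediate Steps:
a(v, T) = 1/(-31 + T)
A(m, o) = o*(-5 + o) (A(m, o) = o*((-3 - 2) + o) = o*(-5 + o))
a(-72, -32)/(-4463) - A(78, 101) = 1/(-31 - 32*(-4463)) - 101*(-5 + 101) = -1/4463/(-63) - 101*96 = -1/63*(-1/4463) - 1*9696 = 1/281169 - 9696 = -2726214623/281169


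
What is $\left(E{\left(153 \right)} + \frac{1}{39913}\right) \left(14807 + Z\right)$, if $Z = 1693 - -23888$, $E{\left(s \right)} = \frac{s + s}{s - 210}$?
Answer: $- \frac{164423869516}{758347} \approx -2.1682 \cdot 10^{5}$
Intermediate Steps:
$E{\left(s \right)} = \frac{2 s}{-210 + s}$
$Z = 25581$ ($Z = 1693 + 23888 = 25581$)
$\left(E{\left(153 \right)} + \frac{1}{39913}\right) \left(14807 + Z\right) = \left(2 \cdot 153 \frac{1}{-210 + 153} + \frac{1}{39913}\right) \left(14807 + 25581\right) = \left(2 \cdot 153 \frac{1}{-57} + \frac{1}{39913}\right) 40388 = \left(2 \cdot 153 \left(- \frac{1}{57}\right) + \frac{1}{39913}\right) 40388 = \left(- \frac{102}{19} + \frac{1}{39913}\right) 40388 = \left(- \frac{4071107}{758347}\right) 40388 = - \frac{164423869516}{758347}$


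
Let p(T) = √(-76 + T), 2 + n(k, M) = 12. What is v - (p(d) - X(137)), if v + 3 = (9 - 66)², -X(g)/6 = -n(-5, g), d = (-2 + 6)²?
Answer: 3306 - 2*I*√15 ≈ 3306.0 - 7.746*I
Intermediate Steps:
n(k, M) = 10 (n(k, M) = -2 + 12 = 10)
d = 16 (d = 4² = 16)
X(g) = 60 (X(g) = -(-6)*10 = -6*(-10) = 60)
v = 3246 (v = -3 + (9 - 66)² = -3 + (-57)² = -3 + 3249 = 3246)
v - (p(d) - X(137)) = 3246 - (√(-76 + 16) - 1*60) = 3246 - (√(-60) - 60) = 3246 - (2*I*√15 - 60) = 3246 - (-60 + 2*I*√15) = 3246 + (60 - 2*I*√15) = 3306 - 2*I*√15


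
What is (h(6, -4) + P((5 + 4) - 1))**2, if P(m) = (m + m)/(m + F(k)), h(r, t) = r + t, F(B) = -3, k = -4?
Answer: 676/25 ≈ 27.040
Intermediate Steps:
P(m) = 2*m/(-3 + m) (P(m) = (m + m)/(m - 3) = (2*m)/(-3 + m) = 2*m/(-3 + m))
(h(6, -4) + P((5 + 4) - 1))**2 = ((6 - 4) + 2*((5 + 4) - 1)/(-3 + ((5 + 4) - 1)))**2 = (2 + 2*(9 - 1)/(-3 + (9 - 1)))**2 = (2 + 2*8/(-3 + 8))**2 = (2 + 2*8/5)**2 = (2 + 2*8*(1/5))**2 = (2 + 16/5)**2 = (26/5)**2 = 676/25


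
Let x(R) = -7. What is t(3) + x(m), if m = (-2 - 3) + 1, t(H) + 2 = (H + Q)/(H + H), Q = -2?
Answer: -53/6 ≈ -8.8333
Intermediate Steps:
t(H) = -2 + (-2 + H)/(2*H) (t(H) = -2 + (H - 2)/(H + H) = -2 + (-2 + H)/((2*H)) = -2 + (-2 + H)*(1/(2*H)) = -2 + (-2 + H)/(2*H))
m = -4 (m = -5 + 1 = -4)
t(3) + x(m) = (-3/2 - 1/3) - 7 = (-3/2 - 1*⅓) - 7 = (-3/2 - ⅓) - 7 = -11/6 - 7 = -53/6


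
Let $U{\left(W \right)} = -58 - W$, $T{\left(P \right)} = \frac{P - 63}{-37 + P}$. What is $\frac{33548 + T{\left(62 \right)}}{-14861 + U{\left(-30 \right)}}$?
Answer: $- \frac{838699}{372225} \approx -2.2532$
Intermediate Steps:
$T{\left(P \right)} = \frac{-63 + P}{-37 + P}$
$\frac{33548 + T{\left(62 \right)}}{-14861 + U{\left(-30 \right)}} = \frac{33548 + \frac{-63 + 62}{-37 + 62}}{-14861 - 28} = \frac{33548 + \frac{1}{25} \left(-1\right)}{-14861 + \left(-58 + 30\right)} = \frac{33548 + \frac{1}{25} \left(-1\right)}{-14861 - 28} = \frac{33548 - \frac{1}{25}}{-14889} = \frac{838699}{25} \left(- \frac{1}{14889}\right) = - \frac{838699}{372225}$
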